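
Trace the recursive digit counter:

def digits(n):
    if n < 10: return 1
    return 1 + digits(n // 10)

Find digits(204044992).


digits(204044992) = 1 + digits(20404499)
digits(20404499) = 1 + digits(2040449)
digits(2040449) = 1 + digits(204044)
digits(204044) = 1 + digits(20404)
digits(20404) = 1 + digits(2040)
digits(2040) = 1 + digits(204)
digits(204) = 1 + digits(20)
digits(20) = 1 + digits(2)
digits(2) = 1  (base case: 2 < 10)
Unwinding: 1 + 1 + 1 + 1 + 1 + 1 + 1 + 1 + 1 = 9

9


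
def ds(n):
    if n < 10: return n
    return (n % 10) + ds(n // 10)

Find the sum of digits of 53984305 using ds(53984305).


ds(53984305) = 5 + ds(5398430)
ds(5398430) = 0 + ds(539843)
ds(539843) = 3 + ds(53984)
ds(53984) = 4 + ds(5398)
ds(5398) = 8 + ds(539)
ds(539) = 9 + ds(53)
ds(53) = 3 + ds(5)
ds(5) = 5  (base case)
Total: 5 + 0 + 3 + 4 + 8 + 9 + 3 + 5 = 37

37


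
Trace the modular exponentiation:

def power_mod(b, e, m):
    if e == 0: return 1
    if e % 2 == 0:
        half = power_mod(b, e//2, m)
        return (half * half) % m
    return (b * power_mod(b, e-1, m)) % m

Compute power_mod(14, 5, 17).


power_mod(14, 5, 17): e is odd, compute power_mod(14, 4, 17)
  power_mod(14, 4, 17): e is even, compute power_mod(14, 2, 17)
    power_mod(14, 2, 17): e is even, compute power_mod(14, 1, 17)
      power_mod(14, 1, 17): e is odd, compute power_mod(14, 0, 17)
        power_mod(14, 0, 17) = 1
      (14 * 1) % 17 = 14
    half=14, (14*14) % 17 = 9
  half=9, (9*9) % 17 = 13
(14 * 13) % 17 = 12

12


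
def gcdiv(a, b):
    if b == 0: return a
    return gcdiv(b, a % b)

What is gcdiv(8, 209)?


gcdiv(8, 209) = gcdiv(209, 8)
gcdiv(209, 8) = gcdiv(8, 1)
gcdiv(8, 1) = gcdiv(1, 0)
gcdiv(1, 0) = 1  (base case)

1


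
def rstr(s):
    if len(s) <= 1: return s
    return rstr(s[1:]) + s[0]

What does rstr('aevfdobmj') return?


rstr('aevfdobmj') = rstr('evfdobmj') + 'a'
rstr('evfdobmj') = rstr('vfdobmj') + 'e'
rstr('vfdobmj') = rstr('fdobmj') + 'v'
rstr('fdobmj') = rstr('dobmj') + 'f'
rstr('dobmj') = rstr('obmj') + 'd'
rstr('obmj') = rstr('bmj') + 'o'
rstr('bmj') = rstr('mj') + 'b'
rstr('mj') = rstr('j') + 'm'
rstr('j') = 'j'  (base case)
Concatenating: 'j' + 'm' + 'b' + 'o' + 'd' + 'f' + 'v' + 'e' + 'a' = 'jmbodfvea'

jmbodfvea


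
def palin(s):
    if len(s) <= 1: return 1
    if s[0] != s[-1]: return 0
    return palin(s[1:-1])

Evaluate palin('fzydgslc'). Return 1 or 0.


palin('fzydgslc'): s[0]='f' != s[-1]='c' -> return 0
Result: 0 (not a palindrome)

0


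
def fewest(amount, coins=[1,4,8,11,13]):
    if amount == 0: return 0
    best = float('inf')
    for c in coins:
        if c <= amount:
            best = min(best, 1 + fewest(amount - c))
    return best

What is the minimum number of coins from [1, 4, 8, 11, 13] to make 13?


Building up with DP:
fewest(0) = 0
fewest(1) = min(1+fewest(0)=1+0=1) = 1
fewest(2) = min(1+fewest(1)=1+1=2) = 2
fewest(3) = min(1+fewest(2)=1+2=3) = 3
fewest(4) = min(1+fewest(3)=1+3=4, 1+fewest(0)=1+0=1) = 1
fewest(5) = min(1+fewest(4)=1+1=2, 1+fewest(1)=1+1=2) = 2
fewest(6) = min(1+fewest(5)=1+2=3, 1+fewest(2)=1+2=3) = 3
fewest(7) = min(1+fewest(6)=1+3=4, 1+fewest(3)=1+3=4) = 4
fewest(8) = min(1+fewest(7)=1+4=5, 1+fewest(4)=1+1=2, 1+fewest(0)=1+0=1) = 1
fewest(9) = min(1+fewest(8)=1+1=2, 1+fewest(5)=1+2=3, 1+fewest(1)=1+1=2) = 2
fewest(10) = min(1+fewest(9)=1+2=3, 1+fewest(6)=1+3=4, 1+fewest(2)=1+2=3) = 3
fewest(11) = min(1+fewest(10)=1+3=4, 1+fewest(7)=1+4=5, 1+fewest(3)=1+3=4, 1+fewest(0)=1+0=1) = 1
fewest(12) = min(1+fewest(11)=1+1=2, 1+fewest(8)=1+1=2, 1+fewest(4)=1+1=2, 1+fewest(1)=1+1=2) = 2
fewest(13) = min(1+fewest(12)=1+2=3, 1+fewest(9)=1+2=3, 1+fewest(5)=1+2=3, 1+fewest(2)=1+2=3, 1+fewest(0)=1+0=1) = 1

1


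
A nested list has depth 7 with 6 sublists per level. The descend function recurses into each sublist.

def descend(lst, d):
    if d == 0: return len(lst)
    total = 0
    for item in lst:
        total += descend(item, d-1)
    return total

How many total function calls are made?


At depth 0 (root): 1 call
At depth 1: each of 1 parents calls descend on 6 children = 6 calls
At depth 2: each of 6 parents calls descend on 6 children = 36 calls
At depth 3: each of 36 parents calls descend on 6 children = 216 calls
At depth 4: each of 216 parents calls descend on 6 children = 1296 calls
At depth 5: each of 1296 parents calls descend on 6 children = 7776 calls
At depth 6: each of 7776 parents calls descend on 6 children = 46656 calls
At depth 7: each of 46656 parents calls descend on 6 children = 279936 calls
Total: 1 + 6 + 36 + 216 + 1296 + 7776 + 46656 + 279936 = 335923

335923


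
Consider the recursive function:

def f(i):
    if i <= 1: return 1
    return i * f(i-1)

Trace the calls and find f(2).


f(2)
= 2 * f(1)
= 2 * 1
= 2

2


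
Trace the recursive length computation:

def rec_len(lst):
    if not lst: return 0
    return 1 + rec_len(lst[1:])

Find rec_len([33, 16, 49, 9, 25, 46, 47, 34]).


rec_len([33, 16, 49, 9, 25, 46, 47, 34]) = 1 + rec_len([16, 49, 9, 25, 46, 47, 34])
rec_len([16, 49, 9, 25, 46, 47, 34]) = 1 + rec_len([49, 9, 25, 46, 47, 34])
rec_len([49, 9, 25, 46, 47, 34]) = 1 + rec_len([9, 25, 46, 47, 34])
rec_len([9, 25, 46, 47, 34]) = 1 + rec_len([25, 46, 47, 34])
rec_len([25, 46, 47, 34]) = 1 + rec_len([46, 47, 34])
rec_len([46, 47, 34]) = 1 + rec_len([47, 34])
rec_len([47, 34]) = 1 + rec_len([34])
rec_len([34]) = 1 + rec_len([])
rec_len([]) = 0  (base case)
Unwinding: 1 + 1 + 1 + 1 + 1 + 1 + 1 + 1 + 0 = 8

8


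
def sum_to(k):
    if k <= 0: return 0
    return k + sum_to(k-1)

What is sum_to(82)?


sum_to(82)
= 82 + 81 + 80 + 79 + 78 + 77 + 76 + 75 + 74 + 73 + 72 + 71 + 70 + 69 + 68 + 67 + 66 + 65 + 64 + 63 + 62 + 61 + 60 + 59 + 58 + 57 + 56 + 55 + 54 + 53 + 52 + 51 + 50 + 49 + 48 + 47 + 46 + 45 + 44 + 43 + 42 + 41 + 40 + 39 + 38 + 37 + 36 + 35 + 34 + 33 + 32 + 31 + 30 + 29 + 28 + 27 + 26 + 25 + 24 + 23 + 22 + 21 + 20 + 19 + 18 + 17 + 16 + 15 + 14 + 13 + 12 + 11 + 10 + 9 + 8 + 7 + 6 + 5 + 4 + 3 + 2 + 1 + sum_to(0)
= 82 + 81 + 80 + 79 + 78 + 77 + 76 + 75 + 74 + 73 + 72 + 71 + 70 + 69 + 68 + 67 + 66 + 65 + 64 + 63 + 62 + 61 + 60 + 59 + 58 + 57 + 56 + 55 + 54 + 53 + 52 + 51 + 50 + 49 + 48 + 47 + 46 + 45 + 44 + 43 + 42 + 41 + 40 + 39 + 38 + 37 + 36 + 35 + 34 + 33 + 32 + 31 + 30 + 29 + 28 + 27 + 26 + 25 + 24 + 23 + 22 + 21 + 20 + 19 + 18 + 17 + 16 + 15 + 14 + 13 + 12 + 11 + 10 + 9 + 8 + 7 + 6 + 5 + 4 + 3 + 2 + 1 + 0
= 3403

3403


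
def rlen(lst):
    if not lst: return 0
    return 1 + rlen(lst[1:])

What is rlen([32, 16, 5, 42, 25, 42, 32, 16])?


rlen([32, 16, 5, 42, 25, 42, 32, 16]) = 1 + rlen([16, 5, 42, 25, 42, 32, 16])
rlen([16, 5, 42, 25, 42, 32, 16]) = 1 + rlen([5, 42, 25, 42, 32, 16])
rlen([5, 42, 25, 42, 32, 16]) = 1 + rlen([42, 25, 42, 32, 16])
rlen([42, 25, 42, 32, 16]) = 1 + rlen([25, 42, 32, 16])
rlen([25, 42, 32, 16]) = 1 + rlen([42, 32, 16])
rlen([42, 32, 16]) = 1 + rlen([32, 16])
rlen([32, 16]) = 1 + rlen([16])
rlen([16]) = 1 + rlen([])
rlen([]) = 0  (base case)
Unwinding: 1 + 1 + 1 + 1 + 1 + 1 + 1 + 1 + 0 = 8

8


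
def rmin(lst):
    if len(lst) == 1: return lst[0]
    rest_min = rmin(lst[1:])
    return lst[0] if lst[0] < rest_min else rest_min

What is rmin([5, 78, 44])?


rmin([5, 78, 44]): compare 5 with rmin([78, 44])
rmin([78, 44]): compare 78 with rmin([44])
rmin([44]) = 44  (base case)
Compare 78 with 44 -> 44
Compare 5 with 44 -> 5

5


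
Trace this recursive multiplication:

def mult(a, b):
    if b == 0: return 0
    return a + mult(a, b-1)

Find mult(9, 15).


mult(9, 15) = 9 + mult(9, 14)
mult(9, 14) = 9 + mult(9, 13)
mult(9, 13) = 9 + mult(9, 12)
mult(9, 12) = 9 + mult(9, 11)
mult(9, 11) = 9 + mult(9, 10)
mult(9, 10) = 9 + mult(9, 9)
mult(9, 9) = 9 + mult(9, 8)
mult(9, 8) = 9 + mult(9, 7)
mult(9, 7) = 9 + mult(9, 6)
mult(9, 6) = 9 + mult(9, 5)
mult(9, 5) = 9 + mult(9, 4)
mult(9, 4) = 9 + mult(9, 3)
mult(9, 3) = 9 + mult(9, 2)
mult(9, 2) = 9 + mult(9, 1)
mult(9, 1) = 9 + mult(9, 0)
mult(9, 0) = 0  (base case)
Total: 9 + 9 + 9 + 9 + 9 + 9 + 9 + 9 + 9 + 9 + 9 + 9 + 9 + 9 + 9 + 0 = 135

135


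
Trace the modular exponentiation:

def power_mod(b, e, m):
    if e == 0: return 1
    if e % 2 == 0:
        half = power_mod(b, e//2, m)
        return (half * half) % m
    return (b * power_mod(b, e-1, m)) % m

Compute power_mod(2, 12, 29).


power_mod(2, 12, 29): e is even, compute power_mod(2, 6, 29)
  power_mod(2, 6, 29): e is even, compute power_mod(2, 3, 29)
    power_mod(2, 3, 29): e is odd, compute power_mod(2, 2, 29)
      power_mod(2, 2, 29): e is even, compute power_mod(2, 1, 29)
        power_mod(2, 1, 29): e is odd, compute power_mod(2, 0, 29)
          power_mod(2, 0, 29) = 1
        (2 * 1) % 29 = 2
      half=2, (2*2) % 29 = 4
    (2 * 4) % 29 = 8
  half=8, (8*8) % 29 = 6
half=6, (6*6) % 29 = 7

7


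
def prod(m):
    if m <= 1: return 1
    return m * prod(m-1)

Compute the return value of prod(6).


prod(6)
= 6 * prod(5)
= 6 * 5 * prod(4)
= 6 * 5 * 4 * prod(3)
= 6 * 5 * 4 * 3 * prod(2)
= 6 * 5 * 4 * 3 * 2 * prod(1)
= 6 * 5 * 4 * 3 * 2 * 1
= 720

720


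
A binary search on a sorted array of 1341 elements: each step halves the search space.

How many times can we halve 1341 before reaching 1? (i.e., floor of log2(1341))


1341 / 2 = 670
670 / 2 = 335
335 / 2 = 167
167 / 2 = 83
83 / 2 = 41
41 / 2 = 20
20 / 2 = 10
10 / 2 = 5
5 / 2 = 2
2 / 2 = 1
Reached 1 after 10 halvings

10


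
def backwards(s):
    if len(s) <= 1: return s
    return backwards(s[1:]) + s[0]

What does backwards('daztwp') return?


backwards('daztwp') = backwards('aztwp') + 'd'
backwards('aztwp') = backwards('ztwp') + 'a'
backwards('ztwp') = backwards('twp') + 'z'
backwards('twp') = backwards('wp') + 't'
backwards('wp') = backwards('p') + 'w'
backwards('p') = 'p'  (base case)
Concatenating: 'p' + 'w' + 't' + 'z' + 'a' + 'd' = 'pwtzad'

pwtzad


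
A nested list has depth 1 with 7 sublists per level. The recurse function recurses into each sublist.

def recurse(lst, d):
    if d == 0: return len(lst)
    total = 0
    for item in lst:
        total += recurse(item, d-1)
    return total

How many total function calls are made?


At depth 0 (root): 1 call
At depth 1: each of 1 parents calls recurse on 7 children = 7 calls
Total: 1 + 7 = 8

8


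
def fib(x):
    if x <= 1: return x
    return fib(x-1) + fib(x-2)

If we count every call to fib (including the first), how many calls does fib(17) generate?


Let C(n) = total calls for fib(n)
C(0) = 1, C(1) = 1
C(2) = 1 + C(1) + C(0) = 1 + 1 + 1 = 3
C(3) = 1 + C(2) + C(1) = 1 + 3 + 1 = 5
C(4) = 1 + C(3) + C(2) = 1 + 5 + 3 = 9
C(5) = 1 + C(4) + C(3) = 1 + 9 + 5 = 15
C(6) = 1 + C(5) + C(4) = 1 + 15 + 9 = 25
C(7) = 1 + C(6) + C(5) = 1 + 25 + 15 = 41
C(8) = 1 + C(7) + C(6) = 1 + 41 + 25 = 67
C(9) = 1 + C(8) + C(7) = 1 + 67 + 41 = 109
C(10) = 1 + C(9) + C(8) = 1 + 109 + 67 = 177
C(11) = 1 + C(10) + C(9) = 1 + 177 + 109 = 287
C(12) = 1 + C(11) + C(10) = 1 + 287 + 177 = 465
C(13) = 1 + C(12) + C(11) = 1 + 465 + 287 = 753
C(14) = 1 + C(13) + C(12) = 1 + 753 + 465 = 1219
C(15) = 1 + C(14) + C(13) = 1 + 1219 + 753 = 1973
C(16) = 1 + C(15) + C(14) = 1 + 1973 + 1219 = 3193
C(17) = 1 + C(16) + C(15) = 1 + 3193 + 1973 = 5167

5167


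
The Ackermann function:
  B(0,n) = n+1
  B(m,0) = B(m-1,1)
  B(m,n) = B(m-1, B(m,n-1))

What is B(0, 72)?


B(0, 72) = 73
Result: B(0, 72) = 73

73


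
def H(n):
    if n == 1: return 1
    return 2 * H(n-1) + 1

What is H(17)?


H(17) = 2 * H(16) + 1
H(16) = 2 * H(15) + 1
H(15) = 2 * H(14) + 1
H(14) = 2 * H(13) + 1
H(13) = 2 * H(12) + 1
H(12) = 2 * H(11) + 1
H(11) = 2 * H(10) + 1
H(10) = 2 * H(9) + 1
H(9) = 2 * H(8) + 1
H(8) = 2 * H(7) + 1
H(7) = 2 * H(6) + 1
H(6) = 2 * H(5) + 1
H(5) = 2 * H(4) + 1
H(4) = 2 * H(3) + 1
H(3) = 2 * H(2) + 1
H(2) = 2 * H(1) + 1
H(1) = 1  (base case)
H(2) = 2 * 1 + 1 = 3
H(3) = 2 * 3 + 1 = 7
H(4) = 2 * 7 + 1 = 15
H(5) = 2 * 15 + 1 = 31
H(6) = 2 * 31 + 1 = 63
H(7) = 2 * 63 + 1 = 127
H(8) = 2 * 127 + 1 = 255
H(9) = 2 * 255 + 1 = 511
H(10) = 2 * 511 + 1 = 1023
H(11) = 2 * 1023 + 1 = 2047
H(12) = 2 * 2047 + 1 = 4095
H(13) = 2 * 4095 + 1 = 8191
H(14) = 2 * 8191 + 1 = 16383
H(15) = 2 * 16383 + 1 = 32767
H(16) = 2 * 32767 + 1 = 65535
H(17) = 2 * 65535 + 1 = 131071

131071


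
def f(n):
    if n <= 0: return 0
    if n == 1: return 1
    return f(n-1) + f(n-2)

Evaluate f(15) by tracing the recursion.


Computing f(15) bottom-up:
f(0) = 0
f(1) = 1
f(2) = f(1) + f(0) = 1 + 0 = 1
f(3) = f(2) + f(1) = 1 + 1 = 2
f(4) = f(3) + f(2) = 2 + 1 = 3
f(5) = f(4) + f(3) = 3 + 2 = 5
f(6) = f(5) + f(4) = 5 + 3 = 8
f(7) = f(6) + f(5) = 8 + 5 = 13
f(8) = f(7) + f(6) = 13 + 8 = 21
f(9) = f(8) + f(7) = 21 + 13 = 34
f(10) = f(9) + f(8) = 34 + 21 = 55
f(11) = f(10) + f(9) = 55 + 34 = 89
f(12) = f(11) + f(10) = 89 + 55 = 144
f(13) = f(12) + f(11) = 144 + 89 = 233
f(14) = f(13) + f(12) = 233 + 144 = 377
f(15) = f(14) + f(13) = 377 + 233 = 610

610


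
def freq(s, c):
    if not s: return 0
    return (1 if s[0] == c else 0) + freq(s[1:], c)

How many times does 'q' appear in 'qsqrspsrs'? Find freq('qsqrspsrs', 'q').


s[0]='q' == 'q' -> 1
s[0]='s' != 'q' -> 0
s[0]='q' == 'q' -> 1
s[0]='r' != 'q' -> 0
s[0]='s' != 'q' -> 0
s[0]='p' != 'q' -> 0
s[0]='s' != 'q' -> 0
s[0]='r' != 'q' -> 0
s[0]='s' != 'q' -> 0
Sum: 1 + 0 + 1 + 0 + 0 + 0 + 0 + 0 + 0 = 2

2


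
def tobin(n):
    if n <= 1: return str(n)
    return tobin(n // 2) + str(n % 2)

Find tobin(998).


tobin(998) = tobin(499) + '0'
tobin(499) = tobin(249) + '1'
tobin(249) = tobin(124) + '1'
tobin(124) = tobin(62) + '0'
tobin(62) = tobin(31) + '0'
tobin(31) = tobin(15) + '1'
tobin(15) = tobin(7) + '1'
tobin(7) = tobin(3) + '1'
tobin(3) = tobin(1) + '1'
tobin(1) = '1'  (base case)
Concatenating: '1' + '1' + '1' + '1' + '1' + '0' + '0' + '1' + '1' + '0' = '1111100110'

1111100110


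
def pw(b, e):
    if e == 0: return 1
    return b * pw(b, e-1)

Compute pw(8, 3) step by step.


pw(8, 3)
= 8 * pw(8, 2)
= 8 * 8 * pw(8, 1)
= 8 * 8 * 8 * pw(8, 0)
= 8 * 8 * 8 * 1
= 512

512


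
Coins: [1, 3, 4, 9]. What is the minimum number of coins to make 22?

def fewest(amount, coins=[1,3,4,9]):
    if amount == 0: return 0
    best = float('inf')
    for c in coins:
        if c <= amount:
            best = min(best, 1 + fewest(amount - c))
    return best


Building up with DP:
fewest(0) = 0
fewest(1) = min(1+fewest(0)=1+0=1) = 1
fewest(2) = min(1+fewest(1)=1+1=2) = 2
fewest(3) = min(1+fewest(2)=1+2=3, 1+fewest(0)=1+0=1) = 1
fewest(4) = min(1+fewest(3)=1+1=2, 1+fewest(1)=1+1=2, 1+fewest(0)=1+0=1) = 1
fewest(5) = min(1+fewest(4)=1+1=2, 1+fewest(2)=1+2=3, 1+fewest(1)=1+1=2) = 2
fewest(6) = min(1+fewest(5)=1+2=3, 1+fewest(3)=1+1=2, 1+fewest(2)=1+2=3) = 2
fewest(7) = min(1+fewest(6)=1+2=3, 1+fewest(4)=1+1=2, 1+fewest(3)=1+1=2) = 2
fewest(8) = min(1+fewest(7)=1+2=3, 1+fewest(5)=1+2=3, 1+fewest(4)=1+1=2) = 2
fewest(9) = min(1+fewest(8)=1+2=3, 1+fewest(6)=1+2=3, 1+fewest(5)=1+2=3, 1+fewest(0)=1+0=1) = 1
fewest(10) = min(1+fewest(9)=1+1=2, 1+fewest(7)=1+2=3, 1+fewest(6)=1+2=3, 1+fewest(1)=1+1=2) = 2
fewest(11) = min(1+fewest(10)=1+2=3, 1+fewest(8)=1+2=3, 1+fewest(7)=1+2=3, 1+fewest(2)=1+2=3) = 3
fewest(12) = min(1+fewest(11)=1+3=4, 1+fewest(9)=1+1=2, 1+fewest(8)=1+2=3, 1+fewest(3)=1+1=2) = 2
fewest(13) = min(1+fewest(12)=1+2=3, 1+fewest(10)=1+2=3, 1+fewest(9)=1+1=2, 1+fewest(4)=1+1=2) = 2
fewest(14) = min(1+fewest(13)=1+2=3, 1+fewest(11)=1+3=4, 1+fewest(10)=1+2=3, 1+fewest(5)=1+2=3) = 3
fewest(15) = min(1+fewest(14)=1+3=4, 1+fewest(12)=1+2=3, 1+fewest(11)=1+3=4, 1+fewest(6)=1+2=3) = 3
fewest(16) = min(1+fewest(15)=1+3=4, 1+fewest(13)=1+2=3, 1+fewest(12)=1+2=3, 1+fewest(7)=1+2=3) = 3
fewest(17) = min(1+fewest(16)=1+3=4, 1+fewest(14)=1+3=4, 1+fewest(13)=1+2=3, 1+fewest(8)=1+2=3) = 3
fewest(18) = min(1+fewest(17)=1+3=4, 1+fewest(15)=1+3=4, 1+fewest(14)=1+3=4, 1+fewest(9)=1+1=2) = 2
fewest(19) = min(1+fewest(18)=1+2=3, 1+fewest(16)=1+3=4, 1+fewest(15)=1+3=4, 1+fewest(10)=1+2=3) = 3
fewest(20) = min(1+fewest(19)=1+3=4, 1+fewest(17)=1+3=4, 1+fewest(16)=1+3=4, 1+fewest(11)=1+3=4) = 4
fewest(21) = min(1+fewest(20)=1+4=5, 1+fewest(18)=1+2=3, 1+fewest(17)=1+3=4, 1+fewest(12)=1+2=3) = 3
fewest(22) = min(1+fewest(21)=1+3=4, 1+fewest(19)=1+3=4, 1+fewest(18)=1+2=3, 1+fewest(13)=1+2=3) = 3

3


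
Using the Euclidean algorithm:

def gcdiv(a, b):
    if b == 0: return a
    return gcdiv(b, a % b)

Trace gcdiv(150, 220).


gcdiv(150, 220) = gcdiv(220, 150)
gcdiv(220, 150) = gcdiv(150, 70)
gcdiv(150, 70) = gcdiv(70, 10)
gcdiv(70, 10) = gcdiv(10, 0)
gcdiv(10, 0) = 10  (base case)

10


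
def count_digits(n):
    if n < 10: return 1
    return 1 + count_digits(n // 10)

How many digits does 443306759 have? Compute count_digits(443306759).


count_digits(443306759) = 1 + count_digits(44330675)
count_digits(44330675) = 1 + count_digits(4433067)
count_digits(4433067) = 1 + count_digits(443306)
count_digits(443306) = 1 + count_digits(44330)
count_digits(44330) = 1 + count_digits(4433)
count_digits(4433) = 1 + count_digits(443)
count_digits(443) = 1 + count_digits(44)
count_digits(44) = 1 + count_digits(4)
count_digits(4) = 1  (base case: 4 < 10)
Unwinding: 1 + 1 + 1 + 1 + 1 + 1 + 1 + 1 + 1 = 9

9


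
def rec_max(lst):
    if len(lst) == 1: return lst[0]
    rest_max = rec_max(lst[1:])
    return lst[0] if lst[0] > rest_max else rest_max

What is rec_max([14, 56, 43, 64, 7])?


rec_max([14, 56, 43, 64, 7]): compare 14 with rec_max([56, 43, 64, 7])
rec_max([56, 43, 64, 7]): compare 56 with rec_max([43, 64, 7])
rec_max([43, 64, 7]): compare 43 with rec_max([64, 7])
rec_max([64, 7]): compare 64 with rec_max([7])
rec_max([7]) = 7  (base case)
Compare 64 with 7 -> 64
Compare 43 with 64 -> 64
Compare 56 with 64 -> 64
Compare 14 with 64 -> 64

64


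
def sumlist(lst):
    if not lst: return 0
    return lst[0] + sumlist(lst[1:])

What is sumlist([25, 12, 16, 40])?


sumlist([25, 12, 16, 40]) = 25 + sumlist([12, 16, 40])
sumlist([12, 16, 40]) = 12 + sumlist([16, 40])
sumlist([16, 40]) = 16 + sumlist([40])
sumlist([40]) = 40 + sumlist([])
sumlist([]) = 0  (base case)
Total: 25 + 12 + 16 + 40 + 0 = 93

93


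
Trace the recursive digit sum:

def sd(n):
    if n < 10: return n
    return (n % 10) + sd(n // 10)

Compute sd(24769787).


sd(24769787) = 7 + sd(2476978)
sd(2476978) = 8 + sd(247697)
sd(247697) = 7 + sd(24769)
sd(24769) = 9 + sd(2476)
sd(2476) = 6 + sd(247)
sd(247) = 7 + sd(24)
sd(24) = 4 + sd(2)
sd(2) = 2  (base case)
Total: 7 + 8 + 7 + 9 + 6 + 7 + 4 + 2 = 50

50


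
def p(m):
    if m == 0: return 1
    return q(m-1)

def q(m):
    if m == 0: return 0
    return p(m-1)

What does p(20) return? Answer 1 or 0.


p(20) = q(19)
q(19) = p(18)
p(18) = q(17)
q(17) = p(16)
p(16) = q(15)
q(15) = p(14)
p(14) = q(13)
q(13) = p(12)
p(12) = q(11)
q(11) = p(10)
p(10) = q(9)
q(9) = p(8)
p(8) = q(7)
q(7) = p(6)
p(6) = q(5)
q(5) = p(4)
p(4) = q(3)
q(3) = p(2)
p(2) = q(1)
q(1) = p(0)
p(0) = 1  (base case)
Result: 1

1


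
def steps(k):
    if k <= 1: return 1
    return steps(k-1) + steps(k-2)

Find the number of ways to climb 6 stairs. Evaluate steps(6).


Building up from base cases:
steps(0) = 1
steps(1) = 1
steps(2) = steps(1) + steps(0) = 1 + 1 = 2
steps(3) = steps(2) + steps(1) = 2 + 1 = 3
steps(4) = steps(3) + steps(2) = 3 + 2 = 5
steps(5) = steps(4) + steps(3) = 5 + 3 = 8
steps(6) = steps(5) + steps(4) = 8 + 5 = 13

13


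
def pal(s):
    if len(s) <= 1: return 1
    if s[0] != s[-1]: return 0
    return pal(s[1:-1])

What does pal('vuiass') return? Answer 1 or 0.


pal('vuiass'): s[0]='v' != s[-1]='s' -> return 0
Result: 0 (not a palindrome)

0


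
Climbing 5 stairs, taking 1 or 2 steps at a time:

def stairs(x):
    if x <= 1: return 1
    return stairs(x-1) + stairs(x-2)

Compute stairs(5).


Building up from base cases:
stairs(0) = 1
stairs(1) = 1
stairs(2) = stairs(1) + stairs(0) = 1 + 1 = 2
stairs(3) = stairs(2) + stairs(1) = 2 + 1 = 3
stairs(4) = stairs(3) + stairs(2) = 3 + 2 = 5
stairs(5) = stairs(4) + stairs(3) = 5 + 3 = 8

8


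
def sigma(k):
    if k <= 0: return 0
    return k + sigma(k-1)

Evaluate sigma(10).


sigma(10)
= 10 + 9 + 8 + 7 + 6 + 5 + 4 + 3 + 2 + 1 + sigma(0)
= 10 + 9 + 8 + 7 + 6 + 5 + 4 + 3 + 2 + 1 + 0
= 55

55


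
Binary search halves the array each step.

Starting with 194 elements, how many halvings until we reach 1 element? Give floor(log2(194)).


194 / 2 = 97
97 / 2 = 48
48 / 2 = 24
24 / 2 = 12
12 / 2 = 6
6 / 2 = 3
3 / 2 = 1
Reached 1 after 7 halvings

7


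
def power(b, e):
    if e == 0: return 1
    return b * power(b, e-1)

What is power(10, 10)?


power(10, 10)
= 10 * power(10, 9)
= 10 * 10 * power(10, 8)
= 10 * 10 * 10 * power(10, 7)
= 10 * 10 * 10 * 10 * power(10, 6)
= 10 * 10 * 10 * 10 * 10 * power(10, 5)
= 10 * 10 * 10 * 10 * 10 * 10 * power(10, 4)
= 10 * 10 * 10 * 10 * 10 * 10 * 10 * power(10, 3)
= 10 * 10 * 10 * 10 * 10 * 10 * 10 * 10 * power(10, 2)
= 10 * 10 * 10 * 10 * 10 * 10 * 10 * 10 * 10 * power(10, 1)
= 10 * 10 * 10 * 10 * 10 * 10 * 10 * 10 * 10 * 10 * power(10, 0)
= 10 * 10 * 10 * 10 * 10 * 10 * 10 * 10 * 10 * 10 * 1
= 10000000000

10000000000


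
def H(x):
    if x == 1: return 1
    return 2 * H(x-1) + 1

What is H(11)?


H(11) = 2 * H(10) + 1
H(10) = 2 * H(9) + 1
H(9) = 2 * H(8) + 1
H(8) = 2 * H(7) + 1
H(7) = 2 * H(6) + 1
H(6) = 2 * H(5) + 1
H(5) = 2 * H(4) + 1
H(4) = 2 * H(3) + 1
H(3) = 2 * H(2) + 1
H(2) = 2 * H(1) + 1
H(1) = 1  (base case)
H(2) = 2 * 1 + 1 = 3
H(3) = 2 * 3 + 1 = 7
H(4) = 2 * 7 + 1 = 15
H(5) = 2 * 15 + 1 = 31
H(6) = 2 * 31 + 1 = 63
H(7) = 2 * 63 + 1 = 127
H(8) = 2 * 127 + 1 = 255
H(9) = 2 * 255 + 1 = 511
H(10) = 2 * 511 + 1 = 1023
H(11) = 2 * 1023 + 1 = 2047

2047


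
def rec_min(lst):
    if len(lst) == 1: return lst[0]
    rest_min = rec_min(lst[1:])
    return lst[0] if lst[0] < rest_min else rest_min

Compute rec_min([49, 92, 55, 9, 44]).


rec_min([49, 92, 55, 9, 44]): compare 49 with rec_min([92, 55, 9, 44])
rec_min([92, 55, 9, 44]): compare 92 with rec_min([55, 9, 44])
rec_min([55, 9, 44]): compare 55 with rec_min([9, 44])
rec_min([9, 44]): compare 9 with rec_min([44])
rec_min([44]) = 44  (base case)
Compare 9 with 44 -> 9
Compare 55 with 9 -> 9
Compare 92 with 9 -> 9
Compare 49 with 9 -> 9

9


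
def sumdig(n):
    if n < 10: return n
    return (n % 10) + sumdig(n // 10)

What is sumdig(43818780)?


sumdig(43818780) = 0 + sumdig(4381878)
sumdig(4381878) = 8 + sumdig(438187)
sumdig(438187) = 7 + sumdig(43818)
sumdig(43818) = 8 + sumdig(4381)
sumdig(4381) = 1 + sumdig(438)
sumdig(438) = 8 + sumdig(43)
sumdig(43) = 3 + sumdig(4)
sumdig(4) = 4  (base case)
Total: 0 + 8 + 7 + 8 + 1 + 8 + 3 + 4 = 39

39


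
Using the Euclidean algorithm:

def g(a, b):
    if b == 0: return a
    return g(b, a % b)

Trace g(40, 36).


g(40, 36) = g(36, 4)
g(36, 4) = g(4, 0)
g(4, 0) = 4  (base case)

4


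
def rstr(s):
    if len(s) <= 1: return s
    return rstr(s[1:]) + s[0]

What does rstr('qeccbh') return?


rstr('qeccbh') = rstr('eccbh') + 'q'
rstr('eccbh') = rstr('ccbh') + 'e'
rstr('ccbh') = rstr('cbh') + 'c'
rstr('cbh') = rstr('bh') + 'c'
rstr('bh') = rstr('h') + 'b'
rstr('h') = 'h'  (base case)
Concatenating: 'h' + 'b' + 'c' + 'c' + 'e' + 'q' = 'hbcceq'

hbcceq


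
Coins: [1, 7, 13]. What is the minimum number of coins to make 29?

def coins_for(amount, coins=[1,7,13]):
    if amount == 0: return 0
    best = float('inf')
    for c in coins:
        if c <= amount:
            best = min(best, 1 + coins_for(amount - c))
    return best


Building up with DP:
coins_for(0) = 0
coins_for(1) = min(1+coins_for(0)=1+0=1) = 1
coins_for(2) = min(1+coins_for(1)=1+1=2) = 2
coins_for(3) = min(1+coins_for(2)=1+2=3) = 3
coins_for(4) = min(1+coins_for(3)=1+3=4) = 4
coins_for(5) = min(1+coins_for(4)=1+4=5) = 5
coins_for(6) = min(1+coins_for(5)=1+5=6) = 6
coins_for(7) = min(1+coins_for(6)=1+6=7, 1+coins_for(0)=1+0=1) = 1
coins_for(8) = min(1+coins_for(7)=1+1=2, 1+coins_for(1)=1+1=2) = 2
coins_for(9) = min(1+coins_for(8)=1+2=3, 1+coins_for(2)=1+2=3) = 3
coins_for(10) = min(1+coins_for(9)=1+3=4, 1+coins_for(3)=1+3=4) = 4
coins_for(11) = min(1+coins_for(10)=1+4=5, 1+coins_for(4)=1+4=5) = 5
coins_for(12) = min(1+coins_for(11)=1+5=6, 1+coins_for(5)=1+5=6) = 6
coins_for(13) = min(1+coins_for(12)=1+6=7, 1+coins_for(6)=1+6=7, 1+coins_for(0)=1+0=1) = 1
coins_for(14) = min(1+coins_for(13)=1+1=2, 1+coins_for(7)=1+1=2, 1+coins_for(1)=1+1=2) = 2
coins_for(15) = min(1+coins_for(14)=1+2=3, 1+coins_for(8)=1+2=3, 1+coins_for(2)=1+2=3) = 3
coins_for(16) = min(1+coins_for(15)=1+3=4, 1+coins_for(9)=1+3=4, 1+coins_for(3)=1+3=4) = 4
coins_for(17) = min(1+coins_for(16)=1+4=5, 1+coins_for(10)=1+4=5, 1+coins_for(4)=1+4=5) = 5
coins_for(18) = min(1+coins_for(17)=1+5=6, 1+coins_for(11)=1+5=6, 1+coins_for(5)=1+5=6) = 6
coins_for(19) = min(1+coins_for(18)=1+6=7, 1+coins_for(12)=1+6=7, 1+coins_for(6)=1+6=7) = 7
coins_for(20) = min(1+coins_for(19)=1+7=8, 1+coins_for(13)=1+1=2, 1+coins_for(7)=1+1=2) = 2
coins_for(21) = min(1+coins_for(20)=1+2=3, 1+coins_for(14)=1+2=3, 1+coins_for(8)=1+2=3) = 3
coins_for(22) = min(1+coins_for(21)=1+3=4, 1+coins_for(15)=1+3=4, 1+coins_for(9)=1+3=4) = 4
coins_for(23) = min(1+coins_for(22)=1+4=5, 1+coins_for(16)=1+4=5, 1+coins_for(10)=1+4=5) = 5
coins_for(24) = min(1+coins_for(23)=1+5=6, 1+coins_for(17)=1+5=6, 1+coins_for(11)=1+5=6) = 6
coins_for(25) = min(1+coins_for(24)=1+6=7, 1+coins_for(18)=1+6=7, 1+coins_for(12)=1+6=7) = 7
coins_for(26) = min(1+coins_for(25)=1+7=8, 1+coins_for(19)=1+7=8, 1+coins_for(13)=1+1=2) = 2
coins_for(27) = min(1+coins_for(26)=1+2=3, 1+coins_for(20)=1+2=3, 1+coins_for(14)=1+2=3) = 3
coins_for(28) = min(1+coins_for(27)=1+3=4, 1+coins_for(21)=1+3=4, 1+coins_for(15)=1+3=4) = 4
coins_for(29) = min(1+coins_for(28)=1+4=5, 1+coins_for(22)=1+4=5, 1+coins_for(16)=1+4=5) = 5

5


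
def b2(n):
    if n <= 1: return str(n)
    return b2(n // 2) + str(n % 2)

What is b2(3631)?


b2(3631) = b2(1815) + '1'
b2(1815) = b2(907) + '1'
b2(907) = b2(453) + '1'
b2(453) = b2(226) + '1'
b2(226) = b2(113) + '0'
b2(113) = b2(56) + '1'
b2(56) = b2(28) + '0'
b2(28) = b2(14) + '0'
b2(14) = b2(7) + '0'
b2(7) = b2(3) + '1'
b2(3) = b2(1) + '1'
b2(1) = '1'  (base case)
Concatenating: '1' + '1' + '1' + '0' + '0' + '0' + '1' + '0' + '1' + '1' + '1' + '1' = '111000101111'

111000101111


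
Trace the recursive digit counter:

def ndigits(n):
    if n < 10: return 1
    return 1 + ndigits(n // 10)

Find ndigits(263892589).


ndigits(263892589) = 1 + ndigits(26389258)
ndigits(26389258) = 1 + ndigits(2638925)
ndigits(2638925) = 1 + ndigits(263892)
ndigits(263892) = 1 + ndigits(26389)
ndigits(26389) = 1 + ndigits(2638)
ndigits(2638) = 1 + ndigits(263)
ndigits(263) = 1 + ndigits(26)
ndigits(26) = 1 + ndigits(2)
ndigits(2) = 1  (base case: 2 < 10)
Unwinding: 1 + 1 + 1 + 1 + 1 + 1 + 1 + 1 + 1 = 9

9


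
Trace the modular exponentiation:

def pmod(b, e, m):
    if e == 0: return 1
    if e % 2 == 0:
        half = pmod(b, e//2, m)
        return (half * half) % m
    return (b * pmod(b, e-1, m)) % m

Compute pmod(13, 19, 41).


pmod(13, 19, 41): e is odd, compute pmod(13, 18, 41)
  pmod(13, 18, 41): e is even, compute pmod(13, 9, 41)
    pmod(13, 9, 41): e is odd, compute pmod(13, 8, 41)
      pmod(13, 8, 41): e is even, compute pmod(13, 4, 41)
        pmod(13, 4, 41): e is even, compute pmod(13, 2, 41)
          pmod(13, 2, 41): e is even, compute pmod(13, 1, 41)
          pmod(13, 1, 41): e is odd, compute pmod(13, 0, 41)
          pmod(13, 0, 41) = 1
          (13 * 1) % 41 = 13
          half=13, (13*13) % 41 = 5
        half=5, (5*5) % 41 = 25
      half=25, (25*25) % 41 = 10
    (13 * 10) % 41 = 7
  half=7, (7*7) % 41 = 8
(13 * 8) % 41 = 22

22


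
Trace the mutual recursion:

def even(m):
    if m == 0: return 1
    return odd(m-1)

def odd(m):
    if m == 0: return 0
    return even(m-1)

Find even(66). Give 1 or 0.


even(66) = odd(65)
odd(65) = even(64)
even(64) = odd(63)
odd(63) = even(62)
even(62) = odd(61)
odd(61) = even(60)
even(60) = odd(59)
odd(59) = even(58)
even(58) = odd(57)
odd(57) = even(56)
even(56) = odd(55)
odd(55) = even(54)
even(54) = odd(53)
odd(53) = even(52)
even(52) = odd(51)
odd(51) = even(50)
even(50) = odd(49)
odd(49) = even(48)
even(48) = odd(47)
odd(47) = even(46)
even(46) = odd(45)
odd(45) = even(44)
even(44) = odd(43)
odd(43) = even(42)
even(42) = odd(41)
odd(41) = even(40)
even(40) = odd(39)
odd(39) = even(38)
even(38) = odd(37)
odd(37) = even(36)
even(36) = odd(35)
odd(35) = even(34)
even(34) = odd(33)
odd(33) = even(32)
even(32) = odd(31)
odd(31) = even(30)
even(30) = odd(29)
odd(29) = even(28)
even(28) = odd(27)
odd(27) = even(26)
even(26) = odd(25)
odd(25) = even(24)
even(24) = odd(23)
odd(23) = even(22)
even(22) = odd(21)
odd(21) = even(20)
even(20) = odd(19)
odd(19) = even(18)
even(18) = odd(17)
odd(17) = even(16)
even(16) = odd(15)
odd(15) = even(14)
even(14) = odd(13)
odd(13) = even(12)
even(12) = odd(11)
odd(11) = even(10)
even(10) = odd(9)
odd(9) = even(8)
even(8) = odd(7)
odd(7) = even(6)
even(6) = odd(5)
odd(5) = even(4)
even(4) = odd(3)
odd(3) = even(2)
even(2) = odd(1)
odd(1) = even(0)
even(0) = 1  (base case)
Result: 1

1


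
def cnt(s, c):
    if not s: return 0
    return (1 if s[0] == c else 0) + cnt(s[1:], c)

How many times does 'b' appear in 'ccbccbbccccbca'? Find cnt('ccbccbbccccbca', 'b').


s[0]='c' != 'b' -> 0
s[0]='c' != 'b' -> 0
s[0]='b' == 'b' -> 1
s[0]='c' != 'b' -> 0
s[0]='c' != 'b' -> 0
s[0]='b' == 'b' -> 1
s[0]='b' == 'b' -> 1
s[0]='c' != 'b' -> 0
s[0]='c' != 'b' -> 0
s[0]='c' != 'b' -> 0
s[0]='c' != 'b' -> 0
s[0]='b' == 'b' -> 1
s[0]='c' != 'b' -> 0
s[0]='a' != 'b' -> 0
Sum: 0 + 0 + 1 + 0 + 0 + 1 + 1 + 0 + 0 + 0 + 0 + 1 + 0 + 0 = 4

4


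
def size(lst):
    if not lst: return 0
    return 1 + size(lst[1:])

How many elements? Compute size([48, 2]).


size([48, 2]) = 1 + size([2])
size([2]) = 1 + size([])
size([]) = 0  (base case)
Unwinding: 1 + 1 + 0 = 2

2


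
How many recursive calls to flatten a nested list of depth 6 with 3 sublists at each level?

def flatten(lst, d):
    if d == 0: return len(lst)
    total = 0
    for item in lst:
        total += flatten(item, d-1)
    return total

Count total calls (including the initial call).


At depth 0 (root): 1 call
At depth 1: each of 1 parents calls flatten on 3 children = 3 calls
At depth 2: each of 3 parents calls flatten on 3 children = 9 calls
At depth 3: each of 9 parents calls flatten on 3 children = 27 calls
At depth 4: each of 27 parents calls flatten on 3 children = 81 calls
At depth 5: each of 81 parents calls flatten on 3 children = 243 calls
At depth 6: each of 243 parents calls flatten on 3 children = 729 calls
Total: 1 + 3 + 9 + 27 + 81 + 243 + 729 = 1093

1093


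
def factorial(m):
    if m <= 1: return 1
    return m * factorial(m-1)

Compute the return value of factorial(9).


factorial(9)
= 9 * factorial(8)
= 9 * 8 * factorial(7)
= 9 * 8 * 7 * factorial(6)
= 9 * 8 * 7 * 6 * factorial(5)
= 9 * 8 * 7 * 6 * 5 * factorial(4)
= 9 * 8 * 7 * 6 * 5 * 4 * factorial(3)
= 9 * 8 * 7 * 6 * 5 * 4 * 3 * factorial(2)
= 9 * 8 * 7 * 6 * 5 * 4 * 3 * 2 * factorial(1)
= 9 * 8 * 7 * 6 * 5 * 4 * 3 * 2 * 1
= 362880

362880


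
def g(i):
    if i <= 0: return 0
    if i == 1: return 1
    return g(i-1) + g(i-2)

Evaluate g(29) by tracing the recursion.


Computing g(29) bottom-up:
g(0) = 0
g(1) = 1
g(2) = g(1) + g(0) = 1 + 0 = 1
g(3) = g(2) + g(1) = 1 + 1 = 2
g(4) = g(3) + g(2) = 2 + 1 = 3
g(5) = g(4) + g(3) = 3 + 2 = 5
g(6) = g(5) + g(4) = 5 + 3 = 8
g(7) = g(6) + g(5) = 8 + 5 = 13
g(8) = g(7) + g(6) = 13 + 8 = 21
g(9) = g(8) + g(7) = 21 + 13 = 34
g(10) = g(9) + g(8) = 34 + 21 = 55
g(11) = g(10) + g(9) = 55 + 34 = 89
g(12) = g(11) + g(10) = 89 + 55 = 144
g(13) = g(12) + g(11) = 144 + 89 = 233
g(14) = g(13) + g(12) = 233 + 144 = 377
g(15) = g(14) + g(13) = 377 + 233 = 610
g(16) = g(15) + g(14) = 610 + 377 = 987
g(17) = g(16) + g(15) = 987 + 610 = 1597
g(18) = g(17) + g(16) = 1597 + 987 = 2584
g(19) = g(18) + g(17) = 2584 + 1597 = 4181
g(20) = g(19) + g(18) = 4181 + 2584 = 6765
g(21) = g(20) + g(19) = 6765 + 4181 = 10946
g(22) = g(21) + g(20) = 10946 + 6765 = 17711
g(23) = g(22) + g(21) = 17711 + 10946 = 28657
g(24) = g(23) + g(22) = 28657 + 17711 = 46368
g(25) = g(24) + g(23) = 46368 + 28657 = 75025
g(26) = g(25) + g(24) = 75025 + 46368 = 121393
g(27) = g(26) + g(25) = 121393 + 75025 = 196418
g(28) = g(27) + g(26) = 196418 + 121393 = 317811
g(29) = g(28) + g(27) = 317811 + 196418 = 514229

514229


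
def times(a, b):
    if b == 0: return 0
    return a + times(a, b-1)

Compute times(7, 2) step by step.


times(7, 2) = 7 + times(7, 1)
times(7, 1) = 7 + times(7, 0)
times(7, 0) = 0  (base case)
Total: 7 + 7 + 0 = 14

14


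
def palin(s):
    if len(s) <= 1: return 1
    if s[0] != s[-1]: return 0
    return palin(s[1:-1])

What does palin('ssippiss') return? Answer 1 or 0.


palin('ssippiss'): s[0]='s' == s[-1]='s' -> check palin('sippis')
palin('sippis'): s[0]='s' == s[-1]='s' -> check palin('ippi')
palin('ippi'): s[0]='i' == s[-1]='i' -> check palin('pp')
palin('pp'): s[0]='p' == s[-1]='p' -> check palin('')
palin(''): len <= 1 -> return 1  (base case)
Result: 1 (palindrome)

1


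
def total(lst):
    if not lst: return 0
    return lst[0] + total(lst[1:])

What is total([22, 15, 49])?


total([22, 15, 49]) = 22 + total([15, 49])
total([15, 49]) = 15 + total([49])
total([49]) = 49 + total([])
total([]) = 0  (base case)
Total: 22 + 15 + 49 + 0 = 86

86


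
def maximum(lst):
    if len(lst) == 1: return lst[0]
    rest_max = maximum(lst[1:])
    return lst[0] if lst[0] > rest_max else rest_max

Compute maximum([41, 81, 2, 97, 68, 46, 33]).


maximum([41, 81, 2, 97, 68, 46, 33]): compare 41 with maximum([81, 2, 97, 68, 46, 33])
maximum([81, 2, 97, 68, 46, 33]): compare 81 with maximum([2, 97, 68, 46, 33])
maximum([2, 97, 68, 46, 33]): compare 2 with maximum([97, 68, 46, 33])
maximum([97, 68, 46, 33]): compare 97 with maximum([68, 46, 33])
maximum([68, 46, 33]): compare 68 with maximum([46, 33])
maximum([46, 33]): compare 46 with maximum([33])
maximum([33]) = 33  (base case)
Compare 46 with 33 -> 46
Compare 68 with 46 -> 68
Compare 97 with 68 -> 97
Compare 2 with 97 -> 97
Compare 81 with 97 -> 97
Compare 41 with 97 -> 97

97


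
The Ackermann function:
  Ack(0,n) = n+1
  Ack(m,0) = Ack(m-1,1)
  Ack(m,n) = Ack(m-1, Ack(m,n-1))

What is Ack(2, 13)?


Ack(2, 13) = Ack(1, Ack(2, 12))
  Ack(2, 12) = Ack(1, Ack(2, 11))
    Ack(2, 11) = Ack(1, Ack(2, 10))
      Ack(2, 10) = Ack(1, Ack(2, 9))
        Ack(2, 9) = Ack(1, Ack(2, 8))
          Ack(2, 8) = Ack(1, Ack(2, 7))
          Ack(2, 7) = Ack(1, Ack(2, 6))
          Ack(2, 6) = Ack(1, Ack(2, 5))
          Ack(2, 5) = Ack(1, Ack(2, 4))
          Ack(2, 4) = Ack(1, Ack(2, 3))
          Ack(2, 3) = Ack(1, Ack(2, 2))
          Ack(2, 2) = Ack(1, Ack(2, 1))
          Ack(2, 1) = Ack(1, Ack(2, 0))
          Ack(2, 0) = Ack(1, 1)
          Ack(1, 1) = Ack(0, Ack(1, 0))
          Ack(1, 0) = Ack(0, 1)
          Ack(0, 1) = 2
            = Ack(0, 2)
          Ack(0, 2) = 3
            = Ack(1, 3)
          Ack(1, 3) = Ack(0, Ack(1, 2))
          Ack(1, 2) = Ack(0, Ack(1, 1))
          Ack(1, 1) = Ack(0, Ack(1, 0))
          Ack(1, 0) = Ack(0, 1)
          Ack(0, 1) = 2
... (trace truncated)
Result: Ack(2, 13) = 29

29


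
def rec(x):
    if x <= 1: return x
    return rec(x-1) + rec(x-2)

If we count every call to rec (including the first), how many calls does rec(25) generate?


Let C(n) = total calls for rec(n)
C(0) = 1, C(1) = 1
C(2) = 1 + C(1) + C(0) = 1 + 1 + 1 = 3
C(3) = 1 + C(2) + C(1) = 1 + 3 + 1 = 5
C(4) = 1 + C(3) + C(2) = 1 + 5 + 3 = 9
C(5) = 1 + C(4) + C(3) = 1 + 9 + 5 = 15
C(6) = 1 + C(5) + C(4) = 1 + 15 + 9 = 25
C(7) = 1 + C(6) + C(5) = 1 + 25 + 15 = 41
C(8) = 1 + C(7) + C(6) = 1 + 41 + 25 = 67
C(9) = 1 + C(8) + C(7) = 1 + 67 + 41 = 109
C(10) = 1 + C(9) + C(8) = 1 + 109 + 67 = 177
C(11) = 1 + C(10) + C(9) = 1 + 177 + 109 = 287
C(12) = 1 + C(11) + C(10) = 1 + 287 + 177 = 465
C(13) = 1 + C(12) + C(11) = 1 + 465 + 287 = 753
C(14) = 1 + C(13) + C(12) = 1 + 753 + 465 = 1219
C(15) = 1 + C(14) + C(13) = 1 + 1219 + 753 = 1973
C(16) = 1 + C(15) + C(14) = 1 + 1973 + 1219 = 3193
C(17) = 1 + C(16) + C(15) = 1 + 3193 + 1973 = 5167
C(18) = 1 + C(17) + C(16) = 1 + 5167 + 3193 = 8361
C(19) = 1 + C(18) + C(17) = 1 + 8361 + 5167 = 13529
C(20) = 1 + C(19) + C(18) = 1 + 13529 + 8361 = 21891
C(21) = 1 + C(20) + C(19) = 1 + 21891 + 13529 = 35421
C(22) = 1 + C(21) + C(20) = 1 + 35421 + 21891 = 57313
C(23) = 1 + C(22) + C(21) = 1 + 57313 + 35421 = 92735
C(24) = 1 + C(23) + C(22) = 1 + 92735 + 57313 = 150049
C(25) = 1 + C(24) + C(23) = 1 + 150049 + 92735 = 242785

242785


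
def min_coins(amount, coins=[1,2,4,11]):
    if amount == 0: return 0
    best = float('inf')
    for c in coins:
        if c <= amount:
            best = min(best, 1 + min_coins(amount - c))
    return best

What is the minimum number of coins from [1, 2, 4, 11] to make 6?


Building up with DP:
min_coins(0) = 0
min_coins(1) = min(1+min_coins(0)=1+0=1) = 1
min_coins(2) = min(1+min_coins(1)=1+1=2, 1+min_coins(0)=1+0=1) = 1
min_coins(3) = min(1+min_coins(2)=1+1=2, 1+min_coins(1)=1+1=2) = 2
min_coins(4) = min(1+min_coins(3)=1+2=3, 1+min_coins(2)=1+1=2, 1+min_coins(0)=1+0=1) = 1
min_coins(5) = min(1+min_coins(4)=1+1=2, 1+min_coins(3)=1+2=3, 1+min_coins(1)=1+1=2) = 2
min_coins(6) = min(1+min_coins(5)=1+2=3, 1+min_coins(4)=1+1=2, 1+min_coins(2)=1+1=2) = 2

2


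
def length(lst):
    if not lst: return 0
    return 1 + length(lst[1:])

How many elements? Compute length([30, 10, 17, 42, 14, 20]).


length([30, 10, 17, 42, 14, 20]) = 1 + length([10, 17, 42, 14, 20])
length([10, 17, 42, 14, 20]) = 1 + length([17, 42, 14, 20])
length([17, 42, 14, 20]) = 1 + length([42, 14, 20])
length([42, 14, 20]) = 1 + length([14, 20])
length([14, 20]) = 1 + length([20])
length([20]) = 1 + length([])
length([]) = 0  (base case)
Unwinding: 1 + 1 + 1 + 1 + 1 + 1 + 0 = 6

6


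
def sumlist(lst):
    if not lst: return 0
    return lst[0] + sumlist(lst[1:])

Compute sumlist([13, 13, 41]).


sumlist([13, 13, 41]) = 13 + sumlist([13, 41])
sumlist([13, 41]) = 13 + sumlist([41])
sumlist([41]) = 41 + sumlist([])
sumlist([]) = 0  (base case)
Total: 13 + 13 + 41 + 0 = 67

67


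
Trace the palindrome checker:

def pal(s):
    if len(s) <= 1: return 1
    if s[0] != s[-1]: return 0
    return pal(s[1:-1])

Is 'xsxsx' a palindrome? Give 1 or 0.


pal('xsxsx'): s[0]='x' == s[-1]='x' -> check pal('sxs')
pal('sxs'): s[0]='s' == s[-1]='s' -> check pal('x')
pal('x'): len <= 1 -> return 1  (base case)
Result: 1 (palindrome)

1


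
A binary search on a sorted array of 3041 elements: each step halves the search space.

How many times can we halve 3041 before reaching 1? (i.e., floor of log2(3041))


3041 / 2 = 1520
1520 / 2 = 760
760 / 2 = 380
380 / 2 = 190
190 / 2 = 95
95 / 2 = 47
47 / 2 = 23
23 / 2 = 11
11 / 2 = 5
5 / 2 = 2
2 / 2 = 1
Reached 1 after 11 halvings

11


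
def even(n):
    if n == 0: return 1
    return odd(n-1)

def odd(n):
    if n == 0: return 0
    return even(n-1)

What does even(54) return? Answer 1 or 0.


even(54) = odd(53)
odd(53) = even(52)
even(52) = odd(51)
odd(51) = even(50)
even(50) = odd(49)
odd(49) = even(48)
even(48) = odd(47)
odd(47) = even(46)
even(46) = odd(45)
odd(45) = even(44)
even(44) = odd(43)
odd(43) = even(42)
even(42) = odd(41)
odd(41) = even(40)
even(40) = odd(39)
odd(39) = even(38)
even(38) = odd(37)
odd(37) = even(36)
even(36) = odd(35)
odd(35) = even(34)
even(34) = odd(33)
odd(33) = even(32)
even(32) = odd(31)
odd(31) = even(30)
even(30) = odd(29)
odd(29) = even(28)
even(28) = odd(27)
odd(27) = even(26)
even(26) = odd(25)
odd(25) = even(24)
even(24) = odd(23)
odd(23) = even(22)
even(22) = odd(21)
odd(21) = even(20)
even(20) = odd(19)
odd(19) = even(18)
even(18) = odd(17)
odd(17) = even(16)
even(16) = odd(15)
odd(15) = even(14)
even(14) = odd(13)
odd(13) = even(12)
even(12) = odd(11)
odd(11) = even(10)
even(10) = odd(9)
odd(9) = even(8)
even(8) = odd(7)
odd(7) = even(6)
even(6) = odd(5)
odd(5) = even(4)
even(4) = odd(3)
odd(3) = even(2)
even(2) = odd(1)
odd(1) = even(0)
even(0) = 1  (base case)
Result: 1

1


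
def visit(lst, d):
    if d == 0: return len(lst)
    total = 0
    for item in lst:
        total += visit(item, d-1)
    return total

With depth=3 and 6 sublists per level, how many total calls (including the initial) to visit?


At depth 0 (root): 1 call
At depth 1: each of 1 parents calls visit on 6 children = 6 calls
At depth 2: each of 6 parents calls visit on 6 children = 36 calls
At depth 3: each of 36 parents calls visit on 6 children = 216 calls
Total: 1 + 6 + 36 + 216 = 259

259
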